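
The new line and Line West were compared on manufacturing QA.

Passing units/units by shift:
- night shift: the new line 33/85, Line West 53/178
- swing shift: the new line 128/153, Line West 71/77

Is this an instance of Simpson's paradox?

No

Night shift: the new line 33/85 = 38.8%, Line West 53/178 = 29.8% → the new line
Swing shift: the new line 128/153 = 83.7%, Line West 71/77 = 92.2% → Line West
Overall: the new line 161/238 = 67.6%, Line West 124/255 = 48.6% → the new line
Neither sweeps: the new line wins 1 of 2 groups, Line West wins 1. The new line wins overall but not every group — no Simpson reversal.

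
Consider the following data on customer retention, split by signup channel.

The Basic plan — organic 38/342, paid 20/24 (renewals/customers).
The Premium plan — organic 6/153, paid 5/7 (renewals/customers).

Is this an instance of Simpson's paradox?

Organic: the Basic plan 38/342 = 11.1%, the Premium plan 6/153 = 3.9% → the Basic plan
Paid: the Basic plan 20/24 = 83.3%, the Premium plan 5/7 = 71.4% → the Basic plan
Overall: the Basic plan 58/366 = 15.8%, the Premium plan 11/160 = 6.9% → the Basic plan
The Basic plan wins overall and in every signup group — no reversal.

No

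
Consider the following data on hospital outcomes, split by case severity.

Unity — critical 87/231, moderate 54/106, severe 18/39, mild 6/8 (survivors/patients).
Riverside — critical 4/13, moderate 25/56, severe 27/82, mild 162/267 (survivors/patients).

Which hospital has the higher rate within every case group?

Unity

Critical: Unity 87/231 = 37.7%, Riverside 4/13 = 30.8% → Unity
Moderate: Unity 54/106 = 50.9%, Riverside 25/56 = 44.6% → Unity
Severe: Unity 18/39 = 46.2%, Riverside 27/82 = 32.9% → Unity
Mild: Unity 6/8 = 75.0%, Riverside 162/267 = 60.7% → Unity
Unity has the higher rate in all 4 groups.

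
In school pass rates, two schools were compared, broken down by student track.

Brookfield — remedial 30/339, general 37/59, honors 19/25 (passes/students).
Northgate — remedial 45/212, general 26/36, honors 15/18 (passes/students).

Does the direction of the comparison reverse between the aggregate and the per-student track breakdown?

No

Remedial: Brookfield 30/339 = 8.8%, Northgate 45/212 = 21.2% → Northgate
General: Brookfield 37/59 = 62.7%, Northgate 26/36 = 72.2% → Northgate
Honors: Brookfield 19/25 = 76.0%, Northgate 15/18 = 83.3% → Northgate
Overall: Brookfield 86/423 = 20.3%, Northgate 86/266 = 32.3% → Northgate
Northgate wins overall and in every student group — no reversal.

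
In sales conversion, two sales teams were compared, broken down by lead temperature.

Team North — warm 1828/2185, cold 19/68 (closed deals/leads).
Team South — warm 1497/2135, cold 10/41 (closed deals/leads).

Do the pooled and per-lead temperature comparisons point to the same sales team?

Yes

Warm: Team North 1828/2185 = 83.7%, Team South 1497/2135 = 70.1% → Team North
Cold: Team North 19/68 = 27.9%, Team South 10/41 = 24.4% → Team North
Overall: Team North 1847/2253 = 82.0%, Team South 1507/2176 = 69.3% → Team North
Team North wins overall and in every lead group — no reversal.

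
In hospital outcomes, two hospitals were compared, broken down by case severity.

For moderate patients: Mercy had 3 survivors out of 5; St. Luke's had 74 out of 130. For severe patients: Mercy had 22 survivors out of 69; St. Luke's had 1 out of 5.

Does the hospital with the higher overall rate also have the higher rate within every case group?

Moderate: Mercy 3/5 = 60.0%, St. Luke's 74/130 = 56.9% → Mercy
Severe: Mercy 22/69 = 31.9%, St. Luke's 1/5 = 20.0% → Mercy
Overall: Mercy 25/74 = 33.8%, St. Luke's 75/135 = 55.6% → St. Luke's
Mercy wins each case group but St. Luke's wins overall — the comparison reverses. Mercy's patients skew toward severe, which has a lower base rate.

No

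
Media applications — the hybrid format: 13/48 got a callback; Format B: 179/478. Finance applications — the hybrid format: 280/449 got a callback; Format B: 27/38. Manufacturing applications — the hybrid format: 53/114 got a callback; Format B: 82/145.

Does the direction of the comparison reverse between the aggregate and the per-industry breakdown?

Media: the hybrid format 13/48 = 27.1%, Format B 179/478 = 37.4% → Format B
Finance: the hybrid format 280/449 = 62.4%, Format B 27/38 = 71.1% → Format B
Manufacturing: the hybrid format 53/114 = 46.5%, Format B 82/145 = 56.6% → Format B
Overall: the hybrid format 346/611 = 56.6%, Format B 288/661 = 43.6% → the hybrid format
Format B wins each industry group but the hybrid format wins overall — the comparison reverses. Format B's applications skew toward media, which has a lower base rate.

Yes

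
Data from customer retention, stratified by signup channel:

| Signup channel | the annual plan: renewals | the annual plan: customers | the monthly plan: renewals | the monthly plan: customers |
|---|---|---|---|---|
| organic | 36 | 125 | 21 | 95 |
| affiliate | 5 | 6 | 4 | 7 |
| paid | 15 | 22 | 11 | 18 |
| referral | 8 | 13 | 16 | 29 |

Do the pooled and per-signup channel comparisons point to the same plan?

Yes

Organic: the annual plan 36/125 = 28.8%, the monthly plan 21/95 = 22.1% → the annual plan
Affiliate: the annual plan 5/6 = 83.3%, the monthly plan 4/7 = 57.1% → the annual plan
Paid: the annual plan 15/22 = 68.2%, the monthly plan 11/18 = 61.1% → the annual plan
Referral: the annual plan 8/13 = 61.5%, the monthly plan 16/29 = 55.2% → the annual plan
Overall: the annual plan 64/166 = 38.6%, the monthly plan 52/149 = 34.9% → the annual plan
The annual plan wins overall and in every signup group — no reversal.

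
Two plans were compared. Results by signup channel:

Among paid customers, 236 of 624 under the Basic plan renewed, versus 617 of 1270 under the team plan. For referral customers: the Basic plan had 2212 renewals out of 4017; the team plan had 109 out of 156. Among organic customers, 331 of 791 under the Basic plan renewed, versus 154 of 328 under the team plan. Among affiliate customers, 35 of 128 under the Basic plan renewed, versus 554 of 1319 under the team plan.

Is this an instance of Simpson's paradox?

Yes

Paid: the Basic plan 236/624 = 37.8%, the team plan 617/1270 = 48.6% → the team plan
Referral: the Basic plan 2212/4017 = 55.1%, the team plan 109/156 = 69.9% → the team plan
Organic: the Basic plan 331/791 = 41.8%, the team plan 154/328 = 47.0% → the team plan
Affiliate: the Basic plan 35/128 = 27.3%, the team plan 554/1319 = 42.0% → the team plan
Overall: the Basic plan 2814/5560 = 50.6%, the team plan 1434/3073 = 46.7% → the Basic plan
The team plan wins each signup group but the Basic plan wins overall — the comparison reverses. The team plan's customers skew toward affiliate, which has a lower base rate.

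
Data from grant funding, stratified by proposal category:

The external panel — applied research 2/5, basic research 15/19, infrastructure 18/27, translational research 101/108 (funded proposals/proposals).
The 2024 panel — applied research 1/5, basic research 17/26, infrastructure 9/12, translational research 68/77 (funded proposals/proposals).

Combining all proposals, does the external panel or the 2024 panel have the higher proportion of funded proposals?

the external panel

Applied research: the external panel 2/5 = 40.0%, the 2024 panel 1/5 = 20.0% → the external panel
Basic research: the external panel 15/19 = 78.9%, the 2024 panel 17/26 = 65.4% → the external panel
Infrastructure: the external panel 18/27 = 66.7%, the 2024 panel 9/12 = 75.0% → the 2024 panel
Translational research: the external panel 101/108 = 93.5%, the 2024 panel 68/77 = 88.3% → the external panel
Overall: the external panel 136/159 = 85.5%, the 2024 panel 95/120 = 79.2% → the external panel
(Neither sweeps every proposal group, but the external panel has the higher pooled rate.)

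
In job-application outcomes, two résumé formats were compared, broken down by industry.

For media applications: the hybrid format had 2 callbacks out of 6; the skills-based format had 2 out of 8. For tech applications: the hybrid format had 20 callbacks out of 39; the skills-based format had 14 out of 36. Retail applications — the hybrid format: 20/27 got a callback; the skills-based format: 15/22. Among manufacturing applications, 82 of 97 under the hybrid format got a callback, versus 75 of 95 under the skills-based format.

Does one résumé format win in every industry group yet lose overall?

Media: the hybrid format 2/6 = 33.3%, the skills-based format 2/8 = 25.0% → the hybrid format
Tech: the hybrid format 20/39 = 51.3%, the skills-based format 14/36 = 38.9% → the hybrid format
Retail: the hybrid format 20/27 = 74.1%, the skills-based format 15/22 = 68.2% → the hybrid format
Manufacturing: the hybrid format 82/97 = 84.5%, the skills-based format 75/95 = 78.9% → the hybrid format
Overall: the hybrid format 124/169 = 73.4%, the skills-based format 106/161 = 65.8% → the hybrid format
The hybrid format wins overall and in every industry group — no reversal.

No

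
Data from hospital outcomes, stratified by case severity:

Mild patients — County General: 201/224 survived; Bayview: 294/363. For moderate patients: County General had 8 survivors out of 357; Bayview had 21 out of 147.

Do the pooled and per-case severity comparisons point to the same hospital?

No

Mild: County General 201/224 = 89.7%, Bayview 294/363 = 81.0% → County General
Moderate: County General 8/357 = 2.2%, Bayview 21/147 = 14.3% → Bayview
Overall: County General 209/581 = 36.0%, Bayview 315/510 = 61.8% → Bayview
Neither sweeps: County General wins 1 of 2 groups, Bayview wins 1. Bayview wins overall but not every group — no Simpson reversal.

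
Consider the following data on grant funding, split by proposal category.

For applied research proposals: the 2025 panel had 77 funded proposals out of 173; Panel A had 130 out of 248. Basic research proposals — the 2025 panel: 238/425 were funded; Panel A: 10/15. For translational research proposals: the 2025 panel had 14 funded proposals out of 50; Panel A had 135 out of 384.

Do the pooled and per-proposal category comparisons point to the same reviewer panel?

No

Applied research: the 2025 panel 77/173 = 44.5%, Panel A 130/248 = 52.4% → Panel A
Basic research: the 2025 panel 238/425 = 56.0%, Panel A 10/15 = 66.7% → Panel A
Translational research: the 2025 panel 14/50 = 28.0%, Panel A 135/384 = 35.2% → Panel A
Overall: the 2025 panel 329/648 = 50.8%, Panel A 275/647 = 42.5% → the 2025 panel
Panel A wins each proposal group but the 2025 panel wins overall — the comparison reverses. Panel A's proposals skew toward translational research, which has a lower base rate.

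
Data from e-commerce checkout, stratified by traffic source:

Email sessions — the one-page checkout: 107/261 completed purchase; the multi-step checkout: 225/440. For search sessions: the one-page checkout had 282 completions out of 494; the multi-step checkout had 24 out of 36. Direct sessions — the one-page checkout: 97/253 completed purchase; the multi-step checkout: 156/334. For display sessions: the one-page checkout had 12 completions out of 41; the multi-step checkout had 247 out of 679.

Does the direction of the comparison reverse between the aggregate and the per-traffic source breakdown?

Email: the one-page checkout 107/261 = 41.0%, the multi-step checkout 225/440 = 51.1% → the multi-step checkout
Search: the one-page checkout 282/494 = 57.1%, the multi-step checkout 24/36 = 66.7% → the multi-step checkout
Direct: the one-page checkout 97/253 = 38.3%, the multi-step checkout 156/334 = 46.7% → the multi-step checkout
Display: the one-page checkout 12/41 = 29.3%, the multi-step checkout 247/679 = 36.4% → the multi-step checkout
Overall: the one-page checkout 498/1049 = 47.5%, the multi-step checkout 652/1489 = 43.8% → the one-page checkout
The multi-step checkout wins each traffic group but the one-page checkout wins overall — the comparison reverses. The multi-step checkout's sessions skew toward display, which has a lower base rate.

Yes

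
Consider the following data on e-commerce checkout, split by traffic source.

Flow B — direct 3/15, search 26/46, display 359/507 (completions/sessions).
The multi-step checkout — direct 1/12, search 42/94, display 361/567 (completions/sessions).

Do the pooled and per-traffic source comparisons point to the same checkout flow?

Direct: Flow B 3/15 = 20.0%, the multi-step checkout 1/12 = 8.3% → Flow B
Search: Flow B 26/46 = 56.5%, the multi-step checkout 42/94 = 44.7% → Flow B
Display: Flow B 359/507 = 70.8%, the multi-step checkout 361/567 = 63.7% → Flow B
Overall: Flow B 388/568 = 68.3%, the multi-step checkout 404/673 = 60.0% → Flow B
Flow B wins overall and in every traffic group — no reversal.

Yes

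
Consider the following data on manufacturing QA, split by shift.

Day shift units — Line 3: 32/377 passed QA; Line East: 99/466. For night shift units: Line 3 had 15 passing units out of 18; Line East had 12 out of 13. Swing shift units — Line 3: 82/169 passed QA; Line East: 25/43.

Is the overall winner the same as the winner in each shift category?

Yes

Day shift: Line 3 32/377 = 8.5%, Line East 99/466 = 21.2% → Line East
Night shift: Line 3 15/18 = 83.3%, Line East 12/13 = 92.3% → Line East
Swing shift: Line 3 82/169 = 48.5%, Line East 25/43 = 58.1% → Line East
Overall: Line 3 129/564 = 22.9%, Line East 136/522 = 26.1% → Line East
Line East wins overall and in every shift group — no reversal.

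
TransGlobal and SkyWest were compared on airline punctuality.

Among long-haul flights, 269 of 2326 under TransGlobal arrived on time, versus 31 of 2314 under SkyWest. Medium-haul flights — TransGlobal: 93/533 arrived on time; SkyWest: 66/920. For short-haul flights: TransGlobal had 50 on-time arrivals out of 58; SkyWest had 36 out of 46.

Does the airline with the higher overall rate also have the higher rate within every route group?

Long-haul: TransGlobal 269/2326 = 11.6%, SkyWest 31/2314 = 1.3% → TransGlobal
Medium-haul: TransGlobal 93/533 = 17.4%, SkyWest 66/920 = 7.2% → TransGlobal
Short-haul: TransGlobal 50/58 = 86.2%, SkyWest 36/46 = 78.3% → TransGlobal
Overall: TransGlobal 412/2917 = 14.1%, SkyWest 133/3280 = 4.1% → TransGlobal
TransGlobal wins overall and in every route group — no reversal.

Yes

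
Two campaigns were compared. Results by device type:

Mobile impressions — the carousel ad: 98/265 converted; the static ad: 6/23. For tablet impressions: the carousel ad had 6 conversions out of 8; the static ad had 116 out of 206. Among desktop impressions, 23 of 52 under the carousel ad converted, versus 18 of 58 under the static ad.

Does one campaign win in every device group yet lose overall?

Mobile: the carousel ad 98/265 = 37.0%, the static ad 6/23 = 26.1% → the carousel ad
Tablet: the carousel ad 6/8 = 75.0%, the static ad 116/206 = 56.3% → the carousel ad
Desktop: the carousel ad 23/52 = 44.2%, the static ad 18/58 = 31.0% → the carousel ad
Overall: the carousel ad 127/325 = 39.1%, the static ad 140/287 = 48.8% → the static ad
The carousel ad wins each device group but the static ad wins overall — the comparison reverses. The carousel ad's impressions skew toward mobile, which has a lower base rate.

Yes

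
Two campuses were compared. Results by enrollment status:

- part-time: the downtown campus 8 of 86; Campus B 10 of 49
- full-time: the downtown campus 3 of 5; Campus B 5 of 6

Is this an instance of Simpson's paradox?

No

Part-time: the downtown campus 8/86 = 9.3%, Campus B 10/49 = 20.4% → Campus B
Full-time: the downtown campus 3/5 = 60.0%, Campus B 5/6 = 83.3% → Campus B
Overall: the downtown campus 11/91 = 12.1%, Campus B 15/55 = 27.3% → Campus B
Campus B wins overall and in every enrollment group — no reversal.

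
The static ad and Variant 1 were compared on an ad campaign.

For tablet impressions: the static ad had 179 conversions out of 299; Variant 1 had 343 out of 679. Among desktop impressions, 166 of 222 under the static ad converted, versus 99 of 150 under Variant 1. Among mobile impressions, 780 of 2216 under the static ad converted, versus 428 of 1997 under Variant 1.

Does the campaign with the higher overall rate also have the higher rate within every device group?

Tablet: the static ad 179/299 = 59.9%, Variant 1 343/679 = 50.5% → the static ad
Desktop: the static ad 166/222 = 74.8%, Variant 1 99/150 = 66.0% → the static ad
Mobile: the static ad 780/2216 = 35.2%, Variant 1 428/1997 = 21.4% → the static ad
Overall: the static ad 1125/2737 = 41.1%, Variant 1 870/2826 = 30.8% → the static ad
The static ad wins overall and in every device group — no reversal.

Yes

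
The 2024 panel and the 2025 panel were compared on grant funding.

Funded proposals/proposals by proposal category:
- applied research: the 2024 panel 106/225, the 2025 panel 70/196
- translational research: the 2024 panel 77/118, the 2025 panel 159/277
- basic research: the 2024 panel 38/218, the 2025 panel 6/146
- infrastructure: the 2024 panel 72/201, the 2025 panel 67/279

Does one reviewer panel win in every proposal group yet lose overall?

No

Applied research: the 2024 panel 106/225 = 47.1%, the 2025 panel 70/196 = 35.7% → the 2024 panel
Translational research: the 2024 panel 77/118 = 65.3%, the 2025 panel 159/277 = 57.4% → the 2024 panel
Basic research: the 2024 panel 38/218 = 17.4%, the 2025 panel 6/146 = 4.1% → the 2024 panel
Infrastructure: the 2024 panel 72/201 = 35.8%, the 2025 panel 67/279 = 24.0% → the 2024 panel
Overall: the 2024 panel 293/762 = 38.5%, the 2025 panel 302/898 = 33.6% → the 2024 panel
The 2024 panel wins overall and in every proposal group — no reversal.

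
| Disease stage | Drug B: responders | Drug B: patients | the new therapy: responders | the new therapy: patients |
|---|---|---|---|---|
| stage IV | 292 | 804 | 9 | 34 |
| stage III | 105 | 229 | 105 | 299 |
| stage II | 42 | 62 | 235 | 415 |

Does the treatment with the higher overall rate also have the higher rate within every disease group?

Stage IV: Drug B 292/804 = 36.3%, the new therapy 9/34 = 26.5% → Drug B
Stage III: Drug B 105/229 = 45.9%, the new therapy 105/299 = 35.1% → Drug B
Stage II: Drug B 42/62 = 67.7%, the new therapy 235/415 = 56.6% → Drug B
Overall: Drug B 439/1095 = 40.1%, the new therapy 349/748 = 46.7% → the new therapy
Drug B wins each disease group but the new therapy wins overall — the comparison reverses. Drug B's patients skew toward stage IV, which has a lower base rate.

No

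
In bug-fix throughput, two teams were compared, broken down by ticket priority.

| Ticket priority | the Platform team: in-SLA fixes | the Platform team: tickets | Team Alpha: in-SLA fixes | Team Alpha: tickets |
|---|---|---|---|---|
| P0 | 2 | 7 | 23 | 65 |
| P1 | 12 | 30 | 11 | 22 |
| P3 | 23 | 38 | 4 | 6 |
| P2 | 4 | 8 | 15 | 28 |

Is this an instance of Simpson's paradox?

P0: the Platform team 2/7 = 28.6%, Team Alpha 23/65 = 35.4% → Team Alpha
P1: the Platform team 12/30 = 40.0%, Team Alpha 11/22 = 50.0% → Team Alpha
P3: the Platform team 23/38 = 60.5%, Team Alpha 4/6 = 66.7% → Team Alpha
P2: the Platform team 4/8 = 50.0%, Team Alpha 15/28 = 53.6% → Team Alpha
Overall: the Platform team 41/83 = 49.4%, Team Alpha 53/121 = 43.8% → the Platform team
Team Alpha wins each ticket group but the Platform team wins overall — the comparison reverses. Team Alpha's tickets skew toward P0, which has a lower base rate.

Yes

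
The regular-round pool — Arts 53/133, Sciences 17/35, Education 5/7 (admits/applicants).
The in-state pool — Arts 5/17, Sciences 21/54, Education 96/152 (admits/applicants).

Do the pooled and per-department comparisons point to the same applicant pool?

Arts: the regular-round pool 53/133 = 39.8%, the in-state pool 5/17 = 29.4% → the regular-round pool
Sciences: the regular-round pool 17/35 = 48.6%, the in-state pool 21/54 = 38.9% → the regular-round pool
Education: the regular-round pool 5/7 = 71.4%, the in-state pool 96/152 = 63.2% → the regular-round pool
Overall: the regular-round pool 75/175 = 42.9%, the in-state pool 122/223 = 54.7% → the in-state pool
The regular-round pool wins each department group but the in-state pool wins overall — the comparison reverses. The regular-round pool's applicants skew toward Arts, which has a lower base rate.

No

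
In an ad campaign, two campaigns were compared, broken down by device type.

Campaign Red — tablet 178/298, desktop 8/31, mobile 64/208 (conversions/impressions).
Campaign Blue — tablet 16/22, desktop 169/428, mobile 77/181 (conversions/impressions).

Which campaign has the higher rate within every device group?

Campaign Blue

Tablet: Campaign Red 178/298 = 59.7%, Campaign Blue 16/22 = 72.7% → Campaign Blue
Desktop: Campaign Red 8/31 = 25.8%, Campaign Blue 169/428 = 39.5% → Campaign Blue
Mobile: Campaign Red 64/208 = 30.8%, Campaign Blue 77/181 = 42.5% → Campaign Blue
Campaign Blue has the higher rate in all 3 groups.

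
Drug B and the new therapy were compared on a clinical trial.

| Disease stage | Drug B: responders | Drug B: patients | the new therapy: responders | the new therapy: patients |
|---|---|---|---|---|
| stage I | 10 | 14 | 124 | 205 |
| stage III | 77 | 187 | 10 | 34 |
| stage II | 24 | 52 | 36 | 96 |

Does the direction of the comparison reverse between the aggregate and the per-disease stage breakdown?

Stage I: Drug B 10/14 = 71.4%, the new therapy 124/205 = 60.5% → Drug B
Stage III: Drug B 77/187 = 41.2%, the new therapy 10/34 = 29.4% → Drug B
Stage II: Drug B 24/52 = 46.2%, the new therapy 36/96 = 37.5% → Drug B
Overall: Drug B 111/253 = 43.9%, the new therapy 170/335 = 50.7% → the new therapy
Drug B wins each disease group but the new therapy wins overall — the comparison reverses. Drug B's patients skew toward stage III, which has a lower base rate.

Yes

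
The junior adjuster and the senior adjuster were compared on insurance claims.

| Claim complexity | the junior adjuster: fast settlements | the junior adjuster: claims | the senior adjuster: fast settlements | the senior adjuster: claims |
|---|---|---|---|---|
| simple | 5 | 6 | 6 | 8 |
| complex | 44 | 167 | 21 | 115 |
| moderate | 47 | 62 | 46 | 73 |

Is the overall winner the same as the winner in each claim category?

Simple: the junior adjuster 5/6 = 83.3%, the senior adjuster 6/8 = 75.0% → the junior adjuster
Complex: the junior adjuster 44/167 = 26.3%, the senior adjuster 21/115 = 18.3% → the junior adjuster
Moderate: the junior adjuster 47/62 = 75.8%, the senior adjuster 46/73 = 63.0% → the junior adjuster
Overall: the junior adjuster 96/235 = 40.9%, the senior adjuster 73/196 = 37.2% → the junior adjuster
The junior adjuster wins overall and in every claim group — no reversal.

Yes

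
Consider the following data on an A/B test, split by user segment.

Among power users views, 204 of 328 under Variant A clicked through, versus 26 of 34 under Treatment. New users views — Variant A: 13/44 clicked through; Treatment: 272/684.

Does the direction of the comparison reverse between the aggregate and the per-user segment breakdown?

Power users: Variant A 204/328 = 62.2%, Treatment 26/34 = 76.5% → Treatment
New users: Variant A 13/44 = 29.5%, Treatment 272/684 = 39.8% → Treatment
Overall: Variant A 217/372 = 58.3%, Treatment 298/718 = 41.5% → Variant A
Treatment wins each user group but Variant A wins overall — the comparison reverses. Treatment's views skew toward new users, which has a lower base rate.

Yes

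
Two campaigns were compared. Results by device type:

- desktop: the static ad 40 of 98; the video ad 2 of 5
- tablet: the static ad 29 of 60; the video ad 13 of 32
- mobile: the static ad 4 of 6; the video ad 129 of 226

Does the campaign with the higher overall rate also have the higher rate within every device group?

Desktop: the static ad 40/98 = 40.8%, the video ad 2/5 = 40.0% → the static ad
Tablet: the static ad 29/60 = 48.3%, the video ad 13/32 = 40.6% → the static ad
Mobile: the static ad 4/6 = 66.7%, the video ad 129/226 = 57.1% → the static ad
Overall: the static ad 73/164 = 44.5%, the video ad 144/263 = 54.8% → the video ad
The static ad wins each device group but the video ad wins overall — the comparison reverses. The static ad's impressions skew toward desktop, which has a lower base rate.

No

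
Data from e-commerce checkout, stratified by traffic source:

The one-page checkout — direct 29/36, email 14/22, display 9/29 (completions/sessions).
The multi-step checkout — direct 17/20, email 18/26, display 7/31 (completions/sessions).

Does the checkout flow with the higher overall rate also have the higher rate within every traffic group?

Direct: the one-page checkout 29/36 = 80.6%, the multi-step checkout 17/20 = 85.0% → the multi-step checkout
Email: the one-page checkout 14/22 = 63.6%, the multi-step checkout 18/26 = 69.2% → the multi-step checkout
Display: the one-page checkout 9/29 = 31.0%, the multi-step checkout 7/31 = 22.6% → the one-page checkout
Overall: the one-page checkout 52/87 = 59.8%, the multi-step checkout 42/77 = 54.5% → the one-page checkout
Neither sweeps: the one-page checkout wins 1 of 3 groups, the multi-step checkout wins 2. The one-page checkout wins overall but not every group — no Simpson reversal.

No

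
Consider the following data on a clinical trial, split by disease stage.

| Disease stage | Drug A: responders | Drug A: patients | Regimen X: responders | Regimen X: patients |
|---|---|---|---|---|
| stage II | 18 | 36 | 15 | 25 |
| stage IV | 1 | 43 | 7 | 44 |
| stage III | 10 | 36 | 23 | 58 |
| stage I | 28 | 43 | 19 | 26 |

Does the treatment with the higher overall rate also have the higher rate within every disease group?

Stage II: Drug A 18/36 = 50.0%, Regimen X 15/25 = 60.0% → Regimen X
Stage IV: Drug A 1/43 = 2.3%, Regimen X 7/44 = 15.9% → Regimen X
Stage III: Drug A 10/36 = 27.8%, Regimen X 23/58 = 39.7% → Regimen X
Stage I: Drug A 28/43 = 65.1%, Regimen X 19/26 = 73.1% → Regimen X
Overall: Drug A 57/158 = 36.1%, Regimen X 64/153 = 41.8% → Regimen X
Regimen X wins overall and in every disease group — no reversal.

Yes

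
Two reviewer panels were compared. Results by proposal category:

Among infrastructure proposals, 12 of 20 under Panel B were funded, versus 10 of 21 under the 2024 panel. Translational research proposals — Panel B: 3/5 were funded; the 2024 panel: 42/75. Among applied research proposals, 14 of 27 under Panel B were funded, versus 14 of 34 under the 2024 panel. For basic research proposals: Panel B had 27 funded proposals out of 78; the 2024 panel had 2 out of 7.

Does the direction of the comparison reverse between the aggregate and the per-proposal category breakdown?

Yes

Infrastructure: Panel B 12/20 = 60.0%, the 2024 panel 10/21 = 47.6% → Panel B
Translational research: Panel B 3/5 = 60.0%, the 2024 panel 42/75 = 56.0% → Panel B
Applied research: Panel B 14/27 = 51.9%, the 2024 panel 14/34 = 41.2% → Panel B
Basic research: Panel B 27/78 = 34.6%, the 2024 panel 2/7 = 28.6% → Panel B
Overall: Panel B 56/130 = 43.1%, the 2024 panel 68/137 = 49.6% → the 2024 panel
Panel B wins each proposal group but the 2024 panel wins overall — the comparison reverses. Panel B's proposals skew toward basic research, which has a lower base rate.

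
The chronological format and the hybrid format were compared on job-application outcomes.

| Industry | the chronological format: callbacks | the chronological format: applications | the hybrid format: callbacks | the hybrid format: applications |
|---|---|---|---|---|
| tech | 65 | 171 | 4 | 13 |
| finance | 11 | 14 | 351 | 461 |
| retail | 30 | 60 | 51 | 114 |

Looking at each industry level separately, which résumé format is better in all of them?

Tech: the chronological format 65/171 = 38.0%, the hybrid format 4/13 = 30.8% → the chronological format
Finance: the chronological format 11/14 = 78.6%, the hybrid format 351/461 = 76.1% → the chronological format
Retail: the chronological format 30/60 = 50.0%, the hybrid format 51/114 = 44.7% → the chronological format
The chronological format has the higher rate in all 3 groups.

the chronological format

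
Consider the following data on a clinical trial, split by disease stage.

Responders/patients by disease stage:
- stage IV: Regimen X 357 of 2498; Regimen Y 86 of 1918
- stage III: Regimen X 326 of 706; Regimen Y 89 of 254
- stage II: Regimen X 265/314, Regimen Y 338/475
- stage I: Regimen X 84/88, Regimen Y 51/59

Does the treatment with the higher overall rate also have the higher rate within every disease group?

Stage IV: Regimen X 357/2498 = 14.3%, Regimen Y 86/1918 = 4.5% → Regimen X
Stage III: Regimen X 326/706 = 46.2%, Regimen Y 89/254 = 35.0% → Regimen X
Stage II: Regimen X 265/314 = 84.4%, Regimen Y 338/475 = 71.2% → Regimen X
Stage I: Regimen X 84/88 = 95.5%, Regimen Y 51/59 = 86.4% → Regimen X
Overall: Regimen X 1032/3606 = 28.6%, Regimen Y 564/2706 = 20.8% → Regimen X
Regimen X wins overall and in every disease group — no reversal.

Yes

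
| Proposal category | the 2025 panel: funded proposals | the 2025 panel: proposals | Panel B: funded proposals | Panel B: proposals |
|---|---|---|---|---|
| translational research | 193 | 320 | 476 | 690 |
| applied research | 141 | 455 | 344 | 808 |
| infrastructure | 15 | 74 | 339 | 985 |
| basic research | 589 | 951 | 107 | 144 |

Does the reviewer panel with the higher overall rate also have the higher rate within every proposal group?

No

Translational research: the 2025 panel 193/320 = 60.3%, Panel B 476/690 = 69.0% → Panel B
Applied research: the 2025 panel 141/455 = 31.0%, Panel B 344/808 = 42.6% → Panel B
Infrastructure: the 2025 panel 15/74 = 20.3%, Panel B 339/985 = 34.4% → Panel B
Basic research: the 2025 panel 589/951 = 61.9%, Panel B 107/144 = 74.3% → Panel B
Overall: the 2025 panel 938/1800 = 52.1%, Panel B 1266/2627 = 48.2% → the 2025 panel
Panel B wins each proposal group but the 2025 panel wins overall — the comparison reverses. Panel B's proposals skew toward infrastructure, which has a lower base rate.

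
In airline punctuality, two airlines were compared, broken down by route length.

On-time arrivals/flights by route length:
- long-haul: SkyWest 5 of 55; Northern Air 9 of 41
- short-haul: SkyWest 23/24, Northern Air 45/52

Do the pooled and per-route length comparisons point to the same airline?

No

Long-haul: SkyWest 5/55 = 9.1%, Northern Air 9/41 = 22.0% → Northern Air
Short-haul: SkyWest 23/24 = 95.8%, Northern Air 45/52 = 86.5% → SkyWest
Overall: SkyWest 28/79 = 35.4%, Northern Air 54/93 = 58.1% → Northern Air
Neither sweeps: SkyWest wins 1 of 2 groups, Northern Air wins 1. Northern Air wins overall but not every group — no Simpson reversal.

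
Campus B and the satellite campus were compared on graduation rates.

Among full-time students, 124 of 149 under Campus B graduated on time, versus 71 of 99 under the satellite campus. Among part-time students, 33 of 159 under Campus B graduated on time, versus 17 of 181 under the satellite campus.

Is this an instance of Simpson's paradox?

No

Full-time: Campus B 124/149 = 83.2%, the satellite campus 71/99 = 71.7% → Campus B
Part-time: Campus B 33/159 = 20.8%, the satellite campus 17/181 = 9.4% → Campus B
Overall: Campus B 157/308 = 51.0%, the satellite campus 88/280 = 31.4% → Campus B
Campus B wins overall and in every enrollment group — no reversal.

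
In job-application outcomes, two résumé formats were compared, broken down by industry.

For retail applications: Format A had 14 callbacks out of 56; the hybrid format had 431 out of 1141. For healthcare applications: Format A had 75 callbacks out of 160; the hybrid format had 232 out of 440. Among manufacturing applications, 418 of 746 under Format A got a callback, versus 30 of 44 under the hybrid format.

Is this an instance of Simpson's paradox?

Yes

Retail: Format A 14/56 = 25.0%, the hybrid format 431/1141 = 37.8% → the hybrid format
Healthcare: Format A 75/160 = 46.9%, the hybrid format 232/440 = 52.7% → the hybrid format
Manufacturing: Format A 418/746 = 56.0%, the hybrid format 30/44 = 68.2% → the hybrid format
Overall: Format A 507/962 = 52.7%, the hybrid format 693/1625 = 42.6% → Format A
The hybrid format wins each industry group but Format A wins overall — the comparison reverses. The hybrid format's applications skew toward retail, which has a lower base rate.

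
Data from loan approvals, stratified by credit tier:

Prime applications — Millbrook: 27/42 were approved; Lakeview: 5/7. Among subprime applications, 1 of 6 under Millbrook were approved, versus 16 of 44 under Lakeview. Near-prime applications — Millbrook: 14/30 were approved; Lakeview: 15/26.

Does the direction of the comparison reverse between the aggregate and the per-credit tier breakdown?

Prime: Millbrook 27/42 = 64.3%, Lakeview 5/7 = 71.4% → Lakeview
Subprime: Millbrook 1/6 = 16.7%, Lakeview 16/44 = 36.4% → Lakeview
Near-prime: Millbrook 14/30 = 46.7%, Lakeview 15/26 = 57.7% → Lakeview
Overall: Millbrook 42/78 = 53.8%, Lakeview 36/77 = 46.8% → Millbrook
Lakeview wins each credit group but Millbrook wins overall — the comparison reverses. Lakeview's applications skew toward subprime, which has a lower base rate.

Yes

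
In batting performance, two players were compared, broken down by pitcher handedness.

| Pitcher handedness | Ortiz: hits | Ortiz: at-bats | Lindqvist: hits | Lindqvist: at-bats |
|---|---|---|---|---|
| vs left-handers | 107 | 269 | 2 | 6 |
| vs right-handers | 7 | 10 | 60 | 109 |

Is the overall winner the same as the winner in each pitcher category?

No

Vs left-handers: Ortiz 107/269 = 39.8%, Lindqvist 2/6 = 33.3% → Ortiz
Vs right-handers: Ortiz 7/10 = 70.0%, Lindqvist 60/109 = 55.0% → Ortiz
Overall: Ortiz 114/279 = 40.9%, Lindqvist 62/115 = 53.9% → Lindqvist
Ortiz wins each pitcher group but Lindqvist wins overall — the comparison reverses. Ortiz's at-bats skew toward vs left-handers, which has a lower base rate.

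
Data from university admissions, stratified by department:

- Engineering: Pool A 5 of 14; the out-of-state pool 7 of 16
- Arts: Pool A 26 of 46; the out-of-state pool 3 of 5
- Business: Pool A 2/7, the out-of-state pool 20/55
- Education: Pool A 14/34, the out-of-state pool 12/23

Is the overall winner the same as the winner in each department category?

Engineering: Pool A 5/14 = 35.7%, the out-of-state pool 7/16 = 43.8% → the out-of-state pool
Arts: Pool A 26/46 = 56.5%, the out-of-state pool 3/5 = 60.0% → the out-of-state pool
Business: Pool A 2/7 = 28.6%, the out-of-state pool 20/55 = 36.4% → the out-of-state pool
Education: Pool A 14/34 = 41.2%, the out-of-state pool 12/23 = 52.2% → the out-of-state pool
Overall: Pool A 47/101 = 46.5%, the out-of-state pool 42/99 = 42.4% → Pool A
The out-of-state pool wins each department group but Pool A wins overall — the comparison reverses. The out-of-state pool's applicants skew toward Business, which has a lower base rate.

No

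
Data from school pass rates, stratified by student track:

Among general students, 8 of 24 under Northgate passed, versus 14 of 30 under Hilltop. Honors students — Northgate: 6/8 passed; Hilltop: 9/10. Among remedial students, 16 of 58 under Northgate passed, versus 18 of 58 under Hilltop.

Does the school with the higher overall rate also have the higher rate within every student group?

General: Northgate 8/24 = 33.3%, Hilltop 14/30 = 46.7% → Hilltop
Honors: Northgate 6/8 = 75.0%, Hilltop 9/10 = 90.0% → Hilltop
Remedial: Northgate 16/58 = 27.6%, Hilltop 18/58 = 31.0% → Hilltop
Overall: Northgate 30/90 = 33.3%, Hilltop 41/98 = 41.8% → Hilltop
Hilltop wins overall and in every student group — no reversal.

Yes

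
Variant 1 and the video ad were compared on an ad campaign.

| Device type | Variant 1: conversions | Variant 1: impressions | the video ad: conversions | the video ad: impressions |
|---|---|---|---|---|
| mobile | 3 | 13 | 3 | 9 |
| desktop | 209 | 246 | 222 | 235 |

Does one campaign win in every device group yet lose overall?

Mobile: Variant 1 3/13 = 23.1%, the video ad 3/9 = 33.3% → the video ad
Desktop: Variant 1 209/246 = 85.0%, the video ad 222/235 = 94.5% → the video ad
Overall: Variant 1 212/259 = 81.9%, the video ad 225/244 = 92.2% → the video ad
The video ad wins overall and in every device group — no reversal.

No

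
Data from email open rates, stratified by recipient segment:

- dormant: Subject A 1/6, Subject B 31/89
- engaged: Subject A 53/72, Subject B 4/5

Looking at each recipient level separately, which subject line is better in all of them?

Dormant: Subject A 1/6 = 16.7%, Subject B 31/89 = 34.8% → Subject B
Engaged: Subject A 53/72 = 73.6%, Subject B 4/5 = 80.0% → Subject B
Subject B has the higher rate in both groups.

Subject B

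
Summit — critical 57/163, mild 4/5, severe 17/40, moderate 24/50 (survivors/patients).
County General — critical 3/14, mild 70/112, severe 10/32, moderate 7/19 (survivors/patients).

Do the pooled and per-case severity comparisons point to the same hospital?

No

Critical: Summit 57/163 = 35.0%, County General 3/14 = 21.4% → Summit
Mild: Summit 4/5 = 80.0%, County General 70/112 = 62.5% → Summit
Severe: Summit 17/40 = 42.5%, County General 10/32 = 31.2% → Summit
Moderate: Summit 24/50 = 48.0%, County General 7/19 = 36.8% → Summit
Overall: Summit 102/258 = 39.5%, County General 90/177 = 50.8% → County General
Summit wins each case group but County General wins overall — the comparison reverses. Summit's patients skew toward critical, which has a lower base rate.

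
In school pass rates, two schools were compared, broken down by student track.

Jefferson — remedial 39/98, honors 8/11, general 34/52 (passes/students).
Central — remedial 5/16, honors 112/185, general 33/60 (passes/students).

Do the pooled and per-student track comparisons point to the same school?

Remedial: Jefferson 39/98 = 39.8%, Central 5/16 = 31.2% → Jefferson
Honors: Jefferson 8/11 = 72.7%, Central 112/185 = 60.5% → Jefferson
General: Jefferson 34/52 = 65.4%, Central 33/60 = 55.0% → Jefferson
Overall: Jefferson 81/161 = 50.3%, Central 150/261 = 57.5% → Central
Jefferson wins each student group but Central wins overall — the comparison reverses. Jefferson's students skew toward remedial, which has a lower base rate.

No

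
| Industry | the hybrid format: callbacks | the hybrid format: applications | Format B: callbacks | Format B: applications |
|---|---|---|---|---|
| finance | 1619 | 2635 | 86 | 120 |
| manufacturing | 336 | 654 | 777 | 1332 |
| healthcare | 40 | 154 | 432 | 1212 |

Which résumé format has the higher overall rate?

the hybrid format

Finance: the hybrid format 1619/2635 = 61.4%, Format B 86/120 = 71.7% → Format B
Manufacturing: the hybrid format 336/654 = 51.4%, Format B 777/1332 = 58.3% → Format B
Healthcare: the hybrid format 40/154 = 26.0%, Format B 432/1212 = 35.6% → Format B
Overall: the hybrid format 1995/3443 = 57.9%, Format B 1295/2664 = 48.6% → the hybrid format
(Format B wins every industry group but the hybrid format wins overall — Format B's applications skew toward the low-rate healthcare group.)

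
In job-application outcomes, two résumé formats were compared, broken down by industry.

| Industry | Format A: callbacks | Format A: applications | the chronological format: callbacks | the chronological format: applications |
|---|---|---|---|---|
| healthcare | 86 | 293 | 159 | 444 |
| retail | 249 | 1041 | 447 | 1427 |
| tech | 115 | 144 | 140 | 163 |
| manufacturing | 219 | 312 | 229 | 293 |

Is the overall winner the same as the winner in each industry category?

Healthcare: Format A 86/293 = 29.4%, the chronological format 159/444 = 35.8% → the chronological format
Retail: Format A 249/1041 = 23.9%, the chronological format 447/1427 = 31.3% → the chronological format
Tech: Format A 115/144 = 79.9%, the chronological format 140/163 = 85.9% → the chronological format
Manufacturing: Format A 219/312 = 70.2%, the chronological format 229/293 = 78.2% → the chronological format
Overall: Format A 669/1790 = 37.4%, the chronological format 975/2327 = 41.9% → the chronological format
The chronological format wins overall and in every industry group — no reversal.

Yes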